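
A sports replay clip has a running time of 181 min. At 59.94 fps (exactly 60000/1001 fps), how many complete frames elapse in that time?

181 min = 10860 s.
Frames = 10860 × 60000/1001 = 651600000/1001 ≈ 650949.0509.
Complete frames: 650949.

650949 frames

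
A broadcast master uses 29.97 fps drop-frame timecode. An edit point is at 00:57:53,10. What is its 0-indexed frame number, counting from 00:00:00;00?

As if non-drop at 30 labels/s: (0 × 3600 + 57 × 60 + 53) × 30 + 10 = 104200.
Minute boundaries passed: 57; those not divisible by 10: 57 − 5 = 52; dropped labels = 2 × 52 = 104.
Actual frame index = 104200 − 104 = 104096.

104096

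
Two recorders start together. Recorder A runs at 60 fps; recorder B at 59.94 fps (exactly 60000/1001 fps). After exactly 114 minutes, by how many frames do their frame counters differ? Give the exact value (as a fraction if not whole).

114 min = 6840 s.
A emits 60 × 6840 = 410400 frames; B emits 60000/1001 × 6840 = 410400000/1001.
Difference = 410400/1001 frames (≈ 409.9900); B is behind A.

410400/1001 frames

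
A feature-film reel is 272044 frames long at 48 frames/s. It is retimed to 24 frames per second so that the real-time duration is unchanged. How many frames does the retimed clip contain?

Target frames = source frames × (target rate / source rate) = 272044 × (24)/(48) = 272044 × 1/2 = 136022.

136022 frames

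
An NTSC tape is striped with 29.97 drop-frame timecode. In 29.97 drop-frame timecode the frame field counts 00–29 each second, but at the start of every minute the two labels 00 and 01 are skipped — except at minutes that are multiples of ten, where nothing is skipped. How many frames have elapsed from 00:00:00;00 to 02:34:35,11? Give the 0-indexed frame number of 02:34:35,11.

Complete 10-minute blocks: 15, each 17982 frames → 269730.
Remaining 4 whole minutes in the current block: 1800 + 3 × 1798 = 7194 frames.
Within the current minute: 35 × 30 + 11 − 2 = 1059 (labels ;00/;01 skipped at this minute). Total = 269730 + 7194 + 1059 = 277983.

277983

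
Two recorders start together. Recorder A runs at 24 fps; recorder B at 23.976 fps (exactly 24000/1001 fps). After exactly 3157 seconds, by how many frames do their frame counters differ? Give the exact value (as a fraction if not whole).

984/13 frames

A emits 24 × 3157 = 75768 frames; B emits 24000/1001 × 3157 = 984000/13.
Difference = 984/13 frames (≈ 75.6923); B is behind A.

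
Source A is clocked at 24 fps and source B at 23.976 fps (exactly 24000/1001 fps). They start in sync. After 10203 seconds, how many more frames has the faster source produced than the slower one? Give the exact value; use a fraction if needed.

244872/1001 frames

A emits 24 × 10203 = 244872 frames; B emits 24000/1001 × 10203 = 244872000/1001.
Difference = 244872/1001 frames (≈ 244.6274); B is behind A.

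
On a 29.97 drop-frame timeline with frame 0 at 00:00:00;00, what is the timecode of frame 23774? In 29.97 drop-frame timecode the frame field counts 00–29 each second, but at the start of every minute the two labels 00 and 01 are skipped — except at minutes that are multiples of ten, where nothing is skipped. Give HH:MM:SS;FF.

Ten DF minutes hold 17982 frames, so frame 23774 lies in block 1 (frames 17982–35963) with 5792 frames into that block.
The block's first minute is 1800 frames and the rest 1798 each; 5792 frames reaches minute 3, so 1 × 18 + 3 × 2 = 24 labels have been skipped so far.
Adding those back, label number 23774 + 24 = 23798 at 30 labels/s is 793 s + 8 f = 0 h 13 min 13 s frame 8, i.e. 00:13:13;08.

00:13:13;08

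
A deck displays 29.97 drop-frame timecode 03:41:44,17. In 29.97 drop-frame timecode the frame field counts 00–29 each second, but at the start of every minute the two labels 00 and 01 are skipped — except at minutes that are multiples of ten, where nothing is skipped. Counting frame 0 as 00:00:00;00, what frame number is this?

398739

As if non-drop at 30 labels/s: (3 × 3600 + 41 × 60 + 44) × 30 + 17 = 399137.
Minute boundaries passed: 221; those not divisible by 10: 221 − 22 = 199; dropped labels = 2 × 199 = 398.
Actual frame index = 399137 − 398 = 398739.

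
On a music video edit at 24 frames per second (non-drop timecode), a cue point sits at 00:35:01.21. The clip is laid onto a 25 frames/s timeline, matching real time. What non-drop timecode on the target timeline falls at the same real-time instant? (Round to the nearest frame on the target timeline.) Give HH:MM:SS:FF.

Source frame index: (0×3600 + 35×60 + 1) × 24 + 21 = 50445.
Real time: 50445 / (24) = 16815/8 s.
Target frame: (16815/8) × (25) = 420375/8 ≈ 52546.875 → 52547.
At 25 labels/s: frame 52547 → 00:35:01:22.

00:35:01:22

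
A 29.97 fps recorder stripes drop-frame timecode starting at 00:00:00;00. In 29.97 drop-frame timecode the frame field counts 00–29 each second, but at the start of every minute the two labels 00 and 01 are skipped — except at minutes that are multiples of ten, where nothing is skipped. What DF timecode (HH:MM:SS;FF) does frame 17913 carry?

00:09:57;21

Ten DF minutes hold 17982 frames, so frame 17913 lies in block 0 (frames 0–17981) with 17913 frames into that block.
The block's first minute is 1800 frames and the rest 1798 each; 17913 frames reaches minute 9, so 0 × 18 + 9 × 2 = 18 labels have been skipped so far.
Adding those back, label number 17913 + 18 = 17931 at 30 labels/s is 597 s + 21 f = 0 h 9 min 57 s frame 21, i.e. 00:09:57;21.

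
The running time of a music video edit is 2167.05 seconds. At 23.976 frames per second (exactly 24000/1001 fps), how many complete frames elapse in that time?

51957 frames

Frames = 2167.05 × 24000/1001 = 52009200/1001 ≈ 51957.2428.
Complete frames: 51957.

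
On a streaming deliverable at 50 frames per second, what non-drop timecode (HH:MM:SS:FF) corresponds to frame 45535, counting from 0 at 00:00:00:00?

00:15:10:35

45535 ÷ 50 = 910 full seconds, remainder 35 frames.
910 s = 0 h 15 min 10 s.
Timecode: 00:15:10:35.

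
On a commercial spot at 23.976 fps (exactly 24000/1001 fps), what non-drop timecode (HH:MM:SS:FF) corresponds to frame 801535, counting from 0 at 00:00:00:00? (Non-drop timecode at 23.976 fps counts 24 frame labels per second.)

09:16:37:07

801535 ÷ 24 = 33397 full seconds, remainder 7 frames.
33397 s = 9 h 16 min 37 s.
Timecode: 09:16:37:07.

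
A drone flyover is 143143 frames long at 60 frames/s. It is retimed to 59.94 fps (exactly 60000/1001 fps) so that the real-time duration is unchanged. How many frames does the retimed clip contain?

143000 frames

Target frames = source frames × (target rate / source rate) = 143143 × (60000/1001)/(60) = 143143 × 1000/1001 = 143000.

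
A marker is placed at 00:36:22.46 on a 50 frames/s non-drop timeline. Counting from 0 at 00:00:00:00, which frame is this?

Total seconds to the label: (0 × 3600 + 36 × 60 + 22) = 2182.
Frame index = 2182 × 50 + 46 = 109146.

frame 109146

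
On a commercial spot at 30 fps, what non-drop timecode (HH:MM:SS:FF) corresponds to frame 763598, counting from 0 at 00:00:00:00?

07:04:13:08

763598 ÷ 30 = 25453 full seconds, remainder 8 frames.
25453 s = 7 h 4 min 13 s.
Timecode: 07:04:13:08.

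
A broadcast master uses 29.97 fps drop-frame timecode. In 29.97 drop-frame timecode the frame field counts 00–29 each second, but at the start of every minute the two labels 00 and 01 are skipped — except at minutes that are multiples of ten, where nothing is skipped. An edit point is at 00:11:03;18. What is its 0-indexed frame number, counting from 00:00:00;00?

19888

Complete 10-minute blocks: 1, each 17982 frames → 17982.
Remaining 1 whole minute in the current block: 1800 + 0 × 1798 = 1800 frames.
Within the current minute: 3 × 30 + 18 − 2 = 106 (labels ;00/;01 skipped at this minute). Total = 17982 + 1800 + 106 = 19888.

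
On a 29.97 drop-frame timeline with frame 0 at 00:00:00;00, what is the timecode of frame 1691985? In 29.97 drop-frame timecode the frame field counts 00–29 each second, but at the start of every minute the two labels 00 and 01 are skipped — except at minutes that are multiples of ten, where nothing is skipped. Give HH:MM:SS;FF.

Each 10-minute DF block holds 10 × 60 × 30 − 9 × 2 = 17982 frames. 1691985 ÷ 17982 → 94 full blocks, remainder 1677.
Within the partial block the first minute is 1800 frames and each further minute 1798, so 0 further minute boundaries passed. Total skipped labels = 18 × 94 + 2 × 0 = 1692.
Non-drop label index = 1691985 + 1692 = 1693677; at 30 labels/s that is 15:40:55:27, i.e. DF 15:40:55;27.

15:40:55;27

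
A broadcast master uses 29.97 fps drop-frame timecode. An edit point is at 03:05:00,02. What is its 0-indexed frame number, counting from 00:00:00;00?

332668

As if non-drop at 30 labels/s: (3 × 3600 + 5 × 60 + 0) × 30 + 2 = 333002.
Minute boundaries passed: 185; those not divisible by 10: 185 − 18 = 167; dropped labels = 2 × 167 = 334.
Actual frame index = 333002 − 334 = 332668.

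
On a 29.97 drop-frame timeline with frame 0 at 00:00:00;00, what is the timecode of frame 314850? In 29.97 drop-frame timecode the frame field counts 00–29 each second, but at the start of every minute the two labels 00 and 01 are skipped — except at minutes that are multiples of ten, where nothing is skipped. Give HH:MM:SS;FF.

Each 10-minute DF block holds 10 × 60 × 30 − 9 × 2 = 17982 frames. 314850 ÷ 17982 → 17 full blocks, remainder 9156.
Within the partial block the first minute is 1800 frames and each further minute 1798, so 5 further minute boundaries passed. Total skipped labels = 18 × 17 + 2 × 5 = 316.
Non-drop label index = 314850 + 316 = 315166; at 30 labels/s that is 02:55:05:16, i.e. DF 02:55:05;16.

02:55:05;16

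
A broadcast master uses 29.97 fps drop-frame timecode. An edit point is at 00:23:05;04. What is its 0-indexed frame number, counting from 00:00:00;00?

Complete 10-minute blocks: 2, each 17982 frames → 35964.
Remaining 3 whole minutes in the current block: 1800 + 2 × 1798 = 5396 frames.
Within the current minute: 5 × 30 + 4 − 2 = 152 (labels ;00/;01 skipped at this minute). Total = 35964 + 5396 + 152 = 41512.

41512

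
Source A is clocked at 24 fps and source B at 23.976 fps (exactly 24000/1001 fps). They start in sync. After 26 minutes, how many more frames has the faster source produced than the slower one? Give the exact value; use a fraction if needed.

26 min = 1560 s.
A emits 24 × 1560 = 37440 frames; B emits 24000/1001 × 1560 = 2880000/77.
Difference = 2880/77 frames (≈ 37.4026); B is behind A.

2880/77 frames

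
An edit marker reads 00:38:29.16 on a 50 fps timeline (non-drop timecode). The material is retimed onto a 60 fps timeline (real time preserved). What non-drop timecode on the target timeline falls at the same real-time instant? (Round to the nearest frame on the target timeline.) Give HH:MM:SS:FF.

Source frame index: (0×3600 + 38×60 + 29) × 50 + 16 = 115466.
Real time: 115466 / (50) = 57733/25 s.
Target frame: (57733/25) × (60) = 692796/5 ≈ 138559.200 → 138559.
At 60 labels/s: frame 138559 → 00:38:29:19.

00:38:29:19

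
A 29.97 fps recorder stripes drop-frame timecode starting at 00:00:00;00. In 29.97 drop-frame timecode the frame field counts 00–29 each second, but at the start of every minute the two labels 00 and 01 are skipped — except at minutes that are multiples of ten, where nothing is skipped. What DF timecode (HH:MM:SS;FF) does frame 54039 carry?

00:30:03;03

Each 10-minute DF block holds 10 × 60 × 30 − 9 × 2 = 17982 frames. 54039 ÷ 17982 → 3 full blocks, remainder 93.
Within the partial block the first minute is 1800 frames and each further minute 1798, so 0 further minute boundaries passed. Total skipped labels = 18 × 3 + 2 × 0 = 54.
Non-drop label index = 54039 + 54 = 54093; at 30 labels/s that is 00:30:03:03, i.e. DF 00:30:03;03.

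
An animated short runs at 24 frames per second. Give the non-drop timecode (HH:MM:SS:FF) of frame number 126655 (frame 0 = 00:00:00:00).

01:27:57:07

126655 ÷ 24 = 5277 full seconds, remainder 7 frames.
5277 s = 1 h 27 min 57 s.
Timecode: 01:27:57:07.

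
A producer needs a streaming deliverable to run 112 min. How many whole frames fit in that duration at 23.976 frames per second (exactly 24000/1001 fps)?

112 min = 6720 s.
Frames = 6720 × 24000/1001 = 23040000/143 ≈ 161118.8811.
Complete frames: 161118.

161118 frames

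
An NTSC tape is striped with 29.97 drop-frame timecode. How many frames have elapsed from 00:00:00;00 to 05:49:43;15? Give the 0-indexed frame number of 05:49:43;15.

628875

Complete 10-minute blocks: 34, each 17982 frames → 611388.
Remaining 9 whole minutes in the current block: 1800 + 8 × 1798 = 16184 frames.
Within the current minute: 43 × 30 + 15 − 2 = 1303 (labels ;00/;01 skipped at this minute). Total = 611388 + 16184 + 1303 = 628875.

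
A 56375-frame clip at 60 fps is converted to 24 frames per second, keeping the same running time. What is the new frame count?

22550 frames

Target frames = source frames × (target rate / source rate) = 56375 × (24)/(60) = 56375 × 2/5 = 22550.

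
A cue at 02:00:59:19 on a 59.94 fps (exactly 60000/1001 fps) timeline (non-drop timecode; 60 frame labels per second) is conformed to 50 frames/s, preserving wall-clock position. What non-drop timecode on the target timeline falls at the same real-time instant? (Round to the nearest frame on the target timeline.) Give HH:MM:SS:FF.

02:01:06:29

Source frame index: (2×3600 + 0×60 + 59) × 60 + 19 = 435559.
Real time: 435559 / (60000/1001) = 435994559/60000 s.
Target frame: (435994559/60000) × (50) = 435994559/1200 ≈ 363328.799 → 363329.
At 50 labels/s: frame 363329 → 02:01:06:29.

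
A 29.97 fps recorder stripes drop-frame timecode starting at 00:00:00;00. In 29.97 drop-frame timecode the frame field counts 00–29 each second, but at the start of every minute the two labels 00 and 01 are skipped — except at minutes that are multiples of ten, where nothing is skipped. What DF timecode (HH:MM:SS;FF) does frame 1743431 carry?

16:09:32;17

Ten DF minutes hold 17982 frames, so frame 1743431 lies in block 96 (frames 1726272–1744253) with 17159 frames into that block.
The block's first minute is 1800 frames and the rest 1798 each; 17159 frames reaches minute 9, so 96 × 18 + 9 × 2 = 1746 labels have been skipped so far.
Adding those back, label number 1743431 + 1746 = 1745177 at 30 labels/s is 58172 s + 17 f = 16 h 9 min 32 s frame 17, i.e. 16:09:32;17.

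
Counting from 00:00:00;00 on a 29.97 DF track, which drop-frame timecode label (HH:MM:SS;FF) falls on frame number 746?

00:00:24;26

Each 10-minute DF block holds 10 × 60 × 30 − 9 × 2 = 17982 frames. 746 ÷ 17982 → 0 full blocks, remainder 746.
Within the partial block the first minute is 1800 frames and each further minute 1798, so 0 further minute boundaries passed. Total skipped labels = 18 × 0 + 2 × 0 = 0.
Non-drop label index = 746 + 0 = 746; at 30 labels/s that is 00:00:24:26, i.e. DF 00:00:24;26.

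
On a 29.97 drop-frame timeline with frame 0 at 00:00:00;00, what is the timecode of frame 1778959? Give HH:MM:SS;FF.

Each 10-minute DF block holds 10 × 60 × 30 − 9 × 2 = 17982 frames. 1778959 ÷ 17982 → 98 full blocks, remainder 16723.
Within the partial block the first minute is 1800 frames and each further minute 1798, so 9 further minute boundaries passed. Total skipped labels = 18 × 98 + 2 × 9 = 1782.
Non-drop label index = 1778959 + 1782 = 1780741; at 30 labels/s that is 16:29:18:01, i.e. DF 16:29:18;01.

16:29:18;01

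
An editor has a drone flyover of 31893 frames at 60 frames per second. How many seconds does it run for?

531.55 seconds

Running time = 31893 / (60) = 531.55 s.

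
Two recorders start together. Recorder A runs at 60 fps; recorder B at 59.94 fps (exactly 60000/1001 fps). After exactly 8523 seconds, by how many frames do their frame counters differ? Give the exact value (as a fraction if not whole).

A emits 60 × 8523 = 511380 frames; B emits 60000/1001 × 8523 = 511380000/1001.
Difference = 511380/1001 frames (≈ 510.8691); B is behind A.

511380/1001 frames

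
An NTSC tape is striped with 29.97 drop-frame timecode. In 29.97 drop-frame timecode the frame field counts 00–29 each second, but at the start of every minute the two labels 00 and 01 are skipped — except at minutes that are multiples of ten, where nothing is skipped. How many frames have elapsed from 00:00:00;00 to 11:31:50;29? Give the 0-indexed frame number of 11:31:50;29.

1244085

As if non-drop at 30 labels/s: (11 × 3600 + 31 × 60 + 50) × 30 + 29 = 1245329.
Minute boundaries passed: 691; those not divisible by 10: 691 − 69 = 622; dropped labels = 2 × 622 = 1244.
Actual frame index = 1245329 − 1244 = 1244085.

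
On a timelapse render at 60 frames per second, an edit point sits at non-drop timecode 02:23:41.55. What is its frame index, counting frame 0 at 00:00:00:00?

Total seconds to the label: (2 × 3600 + 23 × 60 + 41) = 8621.
Frame index = 8621 × 60 + 55 = 517315.

frame 517315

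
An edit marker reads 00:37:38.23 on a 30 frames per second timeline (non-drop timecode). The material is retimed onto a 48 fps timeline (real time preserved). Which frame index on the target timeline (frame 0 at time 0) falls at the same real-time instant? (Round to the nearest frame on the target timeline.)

frame 108421

Source frame index: (0×3600 + 37×60 + 38) × 30 + 23 = 67763.
Real time: 67763 / (30) = 67763/30 s.
Target frame: (67763/30) × (48) = 542104/5 ≈ 108420.800 → 108421.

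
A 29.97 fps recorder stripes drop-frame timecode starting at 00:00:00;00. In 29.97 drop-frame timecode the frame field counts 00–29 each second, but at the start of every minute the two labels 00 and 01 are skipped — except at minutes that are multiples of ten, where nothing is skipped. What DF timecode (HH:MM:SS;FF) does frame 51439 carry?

Each 10-minute DF block holds 10 × 60 × 30 − 9 × 2 = 17982 frames. 51439 ÷ 17982 → 2 full blocks, remainder 15475.
Within the partial block the first minute is 1800 frames and each further minute 1798, so 8 further minute boundaries passed. Total skipped labels = 18 × 2 + 2 × 8 = 52.
Non-drop label index = 51439 + 52 = 51491; at 30 labels/s that is 00:28:36:11, i.e. DF 00:28:36;11.

00:28:36;11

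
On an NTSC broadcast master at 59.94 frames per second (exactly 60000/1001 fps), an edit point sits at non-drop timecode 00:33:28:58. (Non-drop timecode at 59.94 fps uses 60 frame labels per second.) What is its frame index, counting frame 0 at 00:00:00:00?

Total seconds to the label: (0 × 3600 + 33 × 60 + 28) = 2008.
Frame index = 2008 × 60 + 58 = 120538.

frame 120538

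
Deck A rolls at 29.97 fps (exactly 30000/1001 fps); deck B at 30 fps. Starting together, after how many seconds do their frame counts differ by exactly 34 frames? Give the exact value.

17017/15 seconds

The gap grows by |30 − 30000/1001| = 30/1001 frames per second.
Time for a 34-frame gap: 34 ÷ (30/1001) = 17017/15 s.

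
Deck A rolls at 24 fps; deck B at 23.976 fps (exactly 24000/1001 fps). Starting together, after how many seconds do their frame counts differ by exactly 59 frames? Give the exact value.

59059/24 seconds

The gap grows by |24000/1001 − 24| = 24/1001 frames per second.
Time for a 59-frame gap: 59 ÷ (24/1001) = 59059/24 s.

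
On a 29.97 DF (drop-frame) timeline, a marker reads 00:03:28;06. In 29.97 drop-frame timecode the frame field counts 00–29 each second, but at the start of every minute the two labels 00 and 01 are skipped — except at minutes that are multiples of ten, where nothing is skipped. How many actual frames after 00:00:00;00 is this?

6240

Complete 10-minute blocks: 0, each 17982 frames → 0.
Remaining 3 whole minutes in the current block: 1800 + 2 × 1798 = 5396 frames.
Within the current minute: 28 × 30 + 6 − 2 = 844 (labels ;00/;01 skipped at this minute). Total = 0 + 5396 + 844 = 6240.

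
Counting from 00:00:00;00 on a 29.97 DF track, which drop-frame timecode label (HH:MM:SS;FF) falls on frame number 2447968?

Each 10-minute DF block holds 10 × 60 × 30 − 9 × 2 = 17982 frames. 2447968 ÷ 17982 → 136 full blocks, remainder 2416.
Within the partial block the first minute is 1800 frames and each further minute 1798, so 1 further minute boundary passed. Total skipped labels = 18 × 136 + 2 × 1 = 2450.
Non-drop label index = 2447968 + 2450 = 2450418; at 30 labels/s that is 22:41:20:18, i.e. DF 22:41:20;18.

22:41:20;18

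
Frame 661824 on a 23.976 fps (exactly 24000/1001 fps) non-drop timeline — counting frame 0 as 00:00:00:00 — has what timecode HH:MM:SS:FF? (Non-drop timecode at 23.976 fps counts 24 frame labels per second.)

07:39:36:00

661824 ÷ 24 = 27576 full seconds, remainder 0 frames.
27576 s = 7 h 39 min 36 s.
Timecode: 07:39:36:00.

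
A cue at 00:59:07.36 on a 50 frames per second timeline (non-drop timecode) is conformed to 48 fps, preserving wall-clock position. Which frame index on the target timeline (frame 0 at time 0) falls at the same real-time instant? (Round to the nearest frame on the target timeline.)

Source frame index: (0×3600 + 59×60 + 7) × 50 + 36 = 177386.
Real time: 177386 / (50) = 88693/25 s.
Target frame: (88693/25) × (48) = 4257264/25 ≈ 170290.560 → 170291.

frame 170291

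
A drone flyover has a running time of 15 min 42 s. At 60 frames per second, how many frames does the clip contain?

15 min 42 s = 942 s.
Frames = 942 × 60 = 56520.

56520 frames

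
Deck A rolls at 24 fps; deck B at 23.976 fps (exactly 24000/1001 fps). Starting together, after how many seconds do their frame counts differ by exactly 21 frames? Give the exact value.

The gap grows by |24000/1001 − 24| = 24/1001 frames per second.
Time for a 21-frame gap: 21 ÷ (24/1001) = 875.875 s.

875.875 seconds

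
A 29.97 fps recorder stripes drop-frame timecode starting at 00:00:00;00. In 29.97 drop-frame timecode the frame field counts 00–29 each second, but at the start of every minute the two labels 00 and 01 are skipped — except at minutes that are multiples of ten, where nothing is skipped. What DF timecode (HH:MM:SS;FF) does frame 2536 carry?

00:01:24;18

Ten DF minutes hold 17982 frames, so frame 2536 lies in block 0 (frames 0–17981) with 2536 frames into that block.
The block's first minute is 1800 frames and the rest 1798 each; 2536 frames reaches minute 1, so 0 × 18 + 1 × 2 = 2 labels have been skipped so far.
Adding those back, label number 2536 + 2 = 2538 at 30 labels/s is 84 s + 18 f = 0 h 1 min 24 s frame 18, i.e. 00:01:24;18.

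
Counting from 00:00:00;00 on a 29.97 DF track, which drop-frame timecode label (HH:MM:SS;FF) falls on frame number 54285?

00:30:11;09

Ten DF minutes hold 17982 frames, so frame 54285 lies in block 3 (frames 53946–71927) with 339 frames into that block.
The block's first minute is 1800 frames and the rest 1798 each; 339 frames reaches minute 0, so 3 × 18 + 0 × 2 = 54 labels have been skipped so far.
Adding those back, label number 54285 + 54 = 54339 at 30 labels/s is 1811 s + 9 f = 0 h 30 min 11 s frame 9, i.e. 00:30:11;09.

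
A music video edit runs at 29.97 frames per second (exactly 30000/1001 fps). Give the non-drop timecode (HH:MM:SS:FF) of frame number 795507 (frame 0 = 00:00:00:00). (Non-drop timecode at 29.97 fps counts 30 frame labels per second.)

07:21:56:27

795507 ÷ 30 = 26516 full seconds, remainder 27 frames.
26516 s = 7 h 21 min 56 s.
Timecode: 07:21:56:27.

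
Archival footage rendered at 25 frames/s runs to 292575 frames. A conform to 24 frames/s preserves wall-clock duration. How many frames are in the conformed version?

Target frames = source frames × (target rate / source rate) = 292575 × (24)/(25) = 292575 × 24/25 = 280872.

280872 frames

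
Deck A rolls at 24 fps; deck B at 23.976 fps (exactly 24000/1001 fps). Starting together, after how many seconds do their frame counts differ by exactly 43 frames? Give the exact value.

The gap grows by |24000/1001 − 24| = 24/1001 frames per second.
Time for a 43-frame gap: 43 ÷ (24/1001) = 43043/24 s.

43043/24 seconds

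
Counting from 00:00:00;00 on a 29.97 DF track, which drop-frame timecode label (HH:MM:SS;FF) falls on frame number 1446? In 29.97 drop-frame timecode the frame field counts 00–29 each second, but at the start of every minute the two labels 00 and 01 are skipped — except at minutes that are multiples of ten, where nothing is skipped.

Ten DF minutes hold 17982 frames, so frame 1446 lies in block 0 (frames 0–17981) with 1446 frames into that block.
The block's first minute is 1800 frames and the rest 1798 each; 1446 frames reaches minute 0, so 0 × 18 + 0 × 2 = 0 labels have been skipped so far.
Adding those back, label number 1446 + 0 = 1446 at 30 labels/s is 48 s + 6 f = 0 h 0 min 48 s frame 6, i.e. 00:00:48;06.

00:00:48;06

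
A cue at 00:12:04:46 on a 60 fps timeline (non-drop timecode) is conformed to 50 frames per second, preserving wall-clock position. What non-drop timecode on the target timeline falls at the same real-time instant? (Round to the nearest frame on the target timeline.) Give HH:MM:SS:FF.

Source frame index: (0×3600 + 12×60 + 4) × 60 + 46 = 43486.
Real time: 43486 / (60) = 21743/30 s.
Target frame: (21743/30) × (50) = 108715/3 ≈ 36238.333 → 36238.
At 50 labels/s: frame 36238 → 00:12:04:38.

00:12:04:38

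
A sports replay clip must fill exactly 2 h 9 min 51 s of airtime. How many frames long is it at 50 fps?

389550 frames

2 h 9 min 51 s = 7791 s.
Frames = 7791 × 50 = 389550.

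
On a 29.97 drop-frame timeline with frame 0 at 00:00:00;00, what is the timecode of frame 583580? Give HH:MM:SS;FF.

05:24:32;04

Ten DF minutes hold 17982 frames, so frame 583580 lies in block 32 (frames 575424–593405) with 8156 frames into that block.
The block's first minute is 1800 frames and the rest 1798 each; 8156 frames reaches minute 4, so 32 × 18 + 4 × 2 = 584 labels have been skipped so far.
Adding those back, label number 583580 + 584 = 584164 at 30 labels/s is 19472 s + 4 f = 5 h 24 min 32 s frame 4, i.e. 05:24:32;04.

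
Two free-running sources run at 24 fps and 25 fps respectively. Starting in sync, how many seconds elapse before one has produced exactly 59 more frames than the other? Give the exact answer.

The gap grows by |25 − 24| = 1 frame per second.
Time for a 59-frame gap: 59 ÷ (1) = 59 s.

59 seconds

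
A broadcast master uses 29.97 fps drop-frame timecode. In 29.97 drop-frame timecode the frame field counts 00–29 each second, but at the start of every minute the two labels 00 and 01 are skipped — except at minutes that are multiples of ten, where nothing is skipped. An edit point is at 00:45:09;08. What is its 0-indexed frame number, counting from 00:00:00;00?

81196

As if non-drop at 30 labels/s: (0 × 3600 + 45 × 60 + 9) × 30 + 8 = 81278.
Minute boundaries passed: 45; those not divisible by 10: 45 − 4 = 41; dropped labels = 2 × 41 = 82.
Actual frame index = 81278 − 82 = 81196.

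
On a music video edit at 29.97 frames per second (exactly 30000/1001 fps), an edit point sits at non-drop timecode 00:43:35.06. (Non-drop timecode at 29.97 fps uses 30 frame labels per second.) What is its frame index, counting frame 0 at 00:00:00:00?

Total seconds to the label: (0 × 3600 + 43 × 60 + 35) = 2615.
Frame index = 2615 × 30 + 6 = 78456.

frame 78456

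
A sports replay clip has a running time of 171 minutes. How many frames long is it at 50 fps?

513000 frames

171 min = 10260 s.
Frames = 10260 × 50 = 513000.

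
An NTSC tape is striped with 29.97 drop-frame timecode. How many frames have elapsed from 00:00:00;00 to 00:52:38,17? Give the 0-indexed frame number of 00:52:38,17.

As if non-drop at 30 labels/s: (0 × 3600 + 52 × 60 + 38) × 30 + 17 = 94757.
Minute boundaries passed: 52; those not divisible by 10: 52 − 5 = 47; dropped labels = 2 × 47 = 94.
Actual frame index = 94757 − 94 = 94663.

94663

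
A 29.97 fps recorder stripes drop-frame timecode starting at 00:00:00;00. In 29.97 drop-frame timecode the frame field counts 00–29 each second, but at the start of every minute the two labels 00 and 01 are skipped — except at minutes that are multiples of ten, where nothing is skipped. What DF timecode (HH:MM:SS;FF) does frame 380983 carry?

Ten DF minutes hold 17982 frames, so frame 380983 lies in block 21 (frames 377622–395603) with 3361 frames into that block.
The block's first minute is 1800 frames and the rest 1798 each; 3361 frames reaches minute 1, so 21 × 18 + 1 × 2 = 380 labels have been skipped so far.
Adding those back, label number 380983 + 380 = 381363 at 30 labels/s is 12712 s + 3 f = 3 h 31 min 52 s frame 3, i.e. 03:31:52;03.

03:31:52;03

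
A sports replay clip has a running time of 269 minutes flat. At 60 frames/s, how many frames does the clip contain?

269 min = 16140 s.
Frames = 16140 × 60 = 968400.

968400 frames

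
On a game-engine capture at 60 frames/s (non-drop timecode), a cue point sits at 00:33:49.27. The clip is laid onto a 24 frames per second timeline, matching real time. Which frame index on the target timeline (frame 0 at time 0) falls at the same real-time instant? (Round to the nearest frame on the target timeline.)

frame 48707

Source frame index: (0×3600 + 33×60 + 49) × 60 + 27 = 121767.
Real time: 121767 / (60) = 40589/20 s.
Target frame: (40589/20) × (24) = 243534/5 ≈ 48706.800 → 48707.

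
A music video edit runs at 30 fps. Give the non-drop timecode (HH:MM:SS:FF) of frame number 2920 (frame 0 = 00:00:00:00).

00:01:37:10

2920 ÷ 30 = 97 full seconds, remainder 10 frames.
97 s = 0 h 1 min 37 s.
Timecode: 00:01:37:10.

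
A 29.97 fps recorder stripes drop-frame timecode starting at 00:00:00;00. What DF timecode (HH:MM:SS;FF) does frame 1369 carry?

00:00:45;19

Ten DF minutes hold 17982 frames, so frame 1369 lies in block 0 (frames 0–17981) with 1369 frames into that block.
The block's first minute is 1800 frames and the rest 1798 each; 1369 frames reaches minute 0, so 0 × 18 + 0 × 2 = 0 labels have been skipped so far.
Adding those back, label number 1369 + 0 = 1369 at 30 labels/s is 45 s + 19 f = 0 h 0 min 45 s frame 19, i.e. 00:00:45;19.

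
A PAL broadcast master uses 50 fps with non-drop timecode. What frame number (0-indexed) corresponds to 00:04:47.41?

Total seconds to the label: (0 × 3600 + 4 × 60 + 47) = 287.
Frame index = 287 × 50 + 41 = 14391.

frame 14391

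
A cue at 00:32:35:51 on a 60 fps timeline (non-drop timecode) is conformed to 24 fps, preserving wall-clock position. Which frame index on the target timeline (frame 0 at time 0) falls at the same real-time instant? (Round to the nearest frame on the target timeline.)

Source frame index: (0×3600 + 32×60 + 35) × 60 + 51 = 117351.
Real time: 117351 / (60) = 39117/20 s.
Target frame: (39117/20) × (24) = 234702/5 ≈ 46940.400 → 46940.

frame 46940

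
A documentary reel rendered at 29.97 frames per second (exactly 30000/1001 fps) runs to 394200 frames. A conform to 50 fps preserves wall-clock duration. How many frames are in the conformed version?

657657 frames

Target frames = source frames × (target rate / source rate) = 394200 × (50)/(30000/1001) = 394200 × 1001/600 = 657657.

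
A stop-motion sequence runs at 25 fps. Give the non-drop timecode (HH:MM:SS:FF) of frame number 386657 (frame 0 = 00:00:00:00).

04:17:46:07

386657 ÷ 25 = 15466 full seconds, remainder 7 frames.
15466 s = 4 h 17 min 46 s.
Timecode: 04:17:46:07.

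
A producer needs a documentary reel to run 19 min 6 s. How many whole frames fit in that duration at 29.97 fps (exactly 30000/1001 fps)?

19 min 6 s = 1146 s.
Frames = 1146 × 30000/1001 = 34380000/1001 ≈ 34345.6543.
Complete frames: 34345.

34345 frames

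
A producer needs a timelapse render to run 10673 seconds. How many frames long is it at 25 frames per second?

Frames = 10673 × 25 = 266825.

266825 frames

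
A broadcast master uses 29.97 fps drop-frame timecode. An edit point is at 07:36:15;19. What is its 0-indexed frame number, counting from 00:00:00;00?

820447

Complete 10-minute blocks: 45, each 17982 frames → 809190.
Remaining 6 whole minutes in the current block: 1800 + 5 × 1798 = 10790 frames.
Within the current minute: 15 × 30 + 19 − 2 = 467 (labels ;00/;01 skipped at this minute). Total = 809190 + 10790 + 467 = 820447.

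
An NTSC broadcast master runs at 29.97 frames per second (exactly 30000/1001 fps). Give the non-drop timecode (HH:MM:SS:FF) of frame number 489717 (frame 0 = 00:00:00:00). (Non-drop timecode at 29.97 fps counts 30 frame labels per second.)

489717 ÷ 30 = 16323 full seconds, remainder 27 frames.
16323 s = 4 h 32 min 3 s.
Timecode: 04:32:03:27.

04:32:03:27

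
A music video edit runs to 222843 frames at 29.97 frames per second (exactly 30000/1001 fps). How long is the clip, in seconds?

7435.5281 seconds

Running time = 222843 / (30000/1001) = 7435.5281 s.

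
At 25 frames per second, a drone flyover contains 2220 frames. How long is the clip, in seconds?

88.8 seconds

Running time = 2220 / (25) = 88.8 s.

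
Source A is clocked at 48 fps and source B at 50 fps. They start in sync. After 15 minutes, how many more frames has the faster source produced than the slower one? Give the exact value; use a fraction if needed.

1800 frames

15 min = 900 s.
A emits 48 × 900 = 43200 frames; B emits 50 × 900 = 45000.
Difference = 1800 frames; B is ahead of A.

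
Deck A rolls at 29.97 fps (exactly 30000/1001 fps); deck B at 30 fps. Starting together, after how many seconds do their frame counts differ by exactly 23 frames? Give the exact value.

The gap grows by |30 − 30000/1001| = 30/1001 frames per second.
Time for a 23-frame gap: 23 ÷ (30/1001) = 23023/30 s.

23023/30 seconds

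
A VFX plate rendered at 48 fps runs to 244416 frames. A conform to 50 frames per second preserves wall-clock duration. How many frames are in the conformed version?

Target frames = source frames × (target rate / source rate) = 244416 × (50)/(48) = 244416 × 25/24 = 254600.

254600 frames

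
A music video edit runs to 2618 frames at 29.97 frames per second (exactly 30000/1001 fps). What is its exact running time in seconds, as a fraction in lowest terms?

1310309/15000 seconds

Running time = 2618 ÷ (30000/1001) = 2618 × 1001/30000 = 1310309/15000 s.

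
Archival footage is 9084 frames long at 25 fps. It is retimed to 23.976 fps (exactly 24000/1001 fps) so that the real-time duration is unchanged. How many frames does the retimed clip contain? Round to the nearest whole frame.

8712 frames

Frames at target rate = 9084 × (24000/1001) / (25) = 8720640/1001 ≈ 8711.928.
Nearest whole frame: 8712.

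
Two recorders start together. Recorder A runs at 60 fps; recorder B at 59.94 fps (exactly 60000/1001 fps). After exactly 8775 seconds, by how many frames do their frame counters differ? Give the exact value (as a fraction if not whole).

A emits 60 × 8775 = 526500 frames; B emits 60000/1001 × 8775 = 40500000/77.
Difference = 40500/77 frames (≈ 525.9740); B is behind A.

40500/77 frames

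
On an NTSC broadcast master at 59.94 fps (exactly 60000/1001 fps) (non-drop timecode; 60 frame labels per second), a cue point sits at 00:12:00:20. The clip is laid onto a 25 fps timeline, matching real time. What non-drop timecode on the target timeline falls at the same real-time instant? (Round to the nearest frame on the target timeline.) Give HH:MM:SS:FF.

Source frame index: (0×3600 + 12×60 + 0) × 60 + 20 = 43220.
Real time: 43220 / (60000/1001) = 2163161/3000 s.
Target frame: (2163161/3000) × (25) = 2163161/120 ≈ 18026.342 → 18026.
At 25 labels/s: frame 18026 → 00:12:01:01.

00:12:01:01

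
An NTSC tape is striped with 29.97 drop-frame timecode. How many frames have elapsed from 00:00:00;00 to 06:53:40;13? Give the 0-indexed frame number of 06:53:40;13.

743869

Complete 10-minute blocks: 41, each 17982 frames → 737262.
Remaining 3 whole minutes in the current block: 1800 + 2 × 1798 = 5396 frames.
Within the current minute: 40 × 30 + 13 − 2 = 1211 (labels ;00/;01 skipped at this minute). Total = 737262 + 5396 + 1211 = 743869.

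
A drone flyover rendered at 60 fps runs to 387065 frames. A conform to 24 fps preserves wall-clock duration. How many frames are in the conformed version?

154826 frames

Target frames = source frames × (target rate / source rate) = 387065 × (24)/(60) = 387065 × 2/5 = 154826.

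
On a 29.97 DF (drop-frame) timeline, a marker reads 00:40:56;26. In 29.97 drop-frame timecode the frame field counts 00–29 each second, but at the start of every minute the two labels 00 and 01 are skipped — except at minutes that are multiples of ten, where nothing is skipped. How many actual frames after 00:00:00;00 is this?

Complete 10-minute blocks: 4, each 17982 frames → 71928.
Remaining 0 whole minutes in the current block: 0 frames.
Within the current minute: 56 × 30 + 26 = 1706. Total = 71928 + 0 + 1706 = 73634.

73634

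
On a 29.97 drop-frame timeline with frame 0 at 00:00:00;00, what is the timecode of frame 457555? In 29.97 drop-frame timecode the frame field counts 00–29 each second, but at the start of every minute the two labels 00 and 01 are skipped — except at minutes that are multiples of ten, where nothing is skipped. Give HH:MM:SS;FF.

Each 10-minute DF block holds 10 × 60 × 30 − 9 × 2 = 17982 frames. 457555 ÷ 17982 → 25 full blocks, remainder 8005.
Within the partial block the first minute is 1800 frames and each further minute 1798, so 4 further minute boundaries passed. Total skipped labels = 18 × 25 + 2 × 4 = 458.
Non-drop label index = 457555 + 458 = 458013; at 30 labels/s that is 04:14:27:03, i.e. DF 04:14:27;03.

04:14:27;03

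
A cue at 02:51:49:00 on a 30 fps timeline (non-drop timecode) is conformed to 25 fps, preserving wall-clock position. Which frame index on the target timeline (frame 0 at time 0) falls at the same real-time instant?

Source frame index: (2×3600 + 51×60 + 49) × 30 + 0 = 309270.
Real time: 309270 / (30) = 10309 s.
Target frame: (10309) × (25) = 257725.

frame 257725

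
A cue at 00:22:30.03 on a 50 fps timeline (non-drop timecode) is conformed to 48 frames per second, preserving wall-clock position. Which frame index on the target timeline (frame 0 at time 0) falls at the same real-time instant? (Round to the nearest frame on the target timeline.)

frame 64803

Source frame index: (0×3600 + 22×60 + 30) × 50 + 3 = 67503.
Real time: 67503 / (50) = 67503/50 s.
Target frame: (67503/50) × (48) = 1620072/25 ≈ 64802.880 → 64803.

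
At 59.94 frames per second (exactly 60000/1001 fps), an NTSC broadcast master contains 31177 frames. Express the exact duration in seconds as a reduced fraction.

31208177/60000 seconds

Running time = 31177 ÷ (60000/1001) = 31177 × 1001/60000 = 31208177/60000 s.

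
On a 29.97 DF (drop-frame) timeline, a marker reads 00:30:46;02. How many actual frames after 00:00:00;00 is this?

55328

Complete 10-minute blocks: 3, each 17982 frames → 53946.
Remaining 0 whole minutes in the current block: 0 frames.
Within the current minute: 46 × 30 + 2 = 1382. Total = 53946 + 0 + 1382 = 55328.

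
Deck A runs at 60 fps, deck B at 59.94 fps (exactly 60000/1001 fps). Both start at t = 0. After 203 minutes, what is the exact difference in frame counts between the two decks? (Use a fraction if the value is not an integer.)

104400/143 frames

203 min = 12180 s.
A emits 60 × 12180 = 730800 frames; B emits 60000/1001 × 12180 = 104400000/143.
Difference = 104400/143 frames (≈ 730.0699); B is behind A.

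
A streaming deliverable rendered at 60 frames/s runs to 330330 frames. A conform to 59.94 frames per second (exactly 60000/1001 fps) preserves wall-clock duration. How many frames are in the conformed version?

Target frames = source frames × (target rate / source rate) = 330330 × (60000/1001)/(60) = 330330 × 1000/1001 = 330000.

330000 frames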